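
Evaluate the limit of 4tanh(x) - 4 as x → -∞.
Evaluate the dominant behaviour as x → -∞; each term tends to a finite value or vanishes.
Limit = -8.

Final answer: -8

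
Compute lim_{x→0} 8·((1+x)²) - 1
Direct substitution at x = 0 gives 7.

Final answer: 7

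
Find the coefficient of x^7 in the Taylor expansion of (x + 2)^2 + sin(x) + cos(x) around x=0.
Expand to order 7: (x + 2)^2 + sin(x) + cos(x) = -x^7/5040 - x^6/720 + x^5/120 + x^4/24 - x^3/6 + x^2/2 + 5·x + 5 + O(x^8).
The coefficient of x^7 is -1/5040.

Final answer: -1/5040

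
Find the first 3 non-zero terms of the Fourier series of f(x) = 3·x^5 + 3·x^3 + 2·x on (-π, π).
(-114·π^2 + 6·π^4 + 688)·sin(x) + (-3·π^4 - 20 + 12·π^2)·sin(2·x) + (-22·π^2/9 + 80/27 + 2·π^4)·sin(3·x)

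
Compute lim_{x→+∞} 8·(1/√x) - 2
Evaluate the dominant behaviour as x → +∞; each term tends to a finite value or vanishes.
Limit = -2.

Final answer: -2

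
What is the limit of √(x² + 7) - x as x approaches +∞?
This is an ∞ − ∞ indeterminate form.
Multiply and divide by the conjugate √(x²+7) + x; the x² terms cancel, leaving 7/(√(x²+7)+x) → 0.
Limit = 0.

Final answer: 0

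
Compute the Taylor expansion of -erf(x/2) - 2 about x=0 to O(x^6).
-x^5/(160·√(π)) + x^3/(12·√(π)) - x/√(π) - 2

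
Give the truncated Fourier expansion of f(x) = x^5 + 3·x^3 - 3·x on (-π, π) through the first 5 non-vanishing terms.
(-34·π^2 + 2·π^4 + 198)·sin(x) + (-π^4 + 2·π^2)·sin(2·x) + (-190/81 + 14·π^2/27 + 2·π^4/3)·sin(3·x) + (-π^4/2 - 7·π^2/8 + 117/64)·sin(4·x) + (-882/625 + 22·π^2/25 + 2·π^4/5)·sin(5·x)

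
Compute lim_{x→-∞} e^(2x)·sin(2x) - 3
Evaluate the dominant behaviour as x → -∞; each term tends to a finite value or vanishes.
Limit = -3.

Final answer: -3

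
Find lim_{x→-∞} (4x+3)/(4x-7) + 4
Evaluate the dominant behaviour as x → -∞; each term tends to a finite value or vanishes.
Limit = 5.

Final answer: 5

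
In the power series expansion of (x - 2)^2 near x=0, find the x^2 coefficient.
Expand to order 2: (x - 2)^2 = x^2 - 4·x + 4 + O(x^3).
The coefficient of x^2 is 1.

Final answer: 1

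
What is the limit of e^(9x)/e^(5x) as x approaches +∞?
This is an ∞/∞ indeterminate form as x → +∞.
Rewrite e^(9x)/e^(5x) = e^((9−5)x) = e^(4x); the exponent coefficient is 4 > 0 so e^(4x) → ∞.
Limit = ∞.

Final answer: ∞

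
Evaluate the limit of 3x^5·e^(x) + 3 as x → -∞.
The product is a 0·∞ indeterminate form at x → -∞.
Rewrite the product as 3x^5 / e^(-x) (an ∞/∞ form) and apply L'Hôpital, or use the standard hierarchy e^(|x|) ≫ |x^5| as x → -∞.
The indeterminate product → 0, so the limit = 3.

Final answer: 3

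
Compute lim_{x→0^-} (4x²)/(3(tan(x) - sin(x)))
Both numerator and denominator → 0 as x → 0^-; this is a 0/0 indeterminate form.
Expand each to leading order near x = 0: numerator ~ 4·x^2, denominator ~ 3·x^3/2.
The limit of the ratio is -∞.

Final answer: -∞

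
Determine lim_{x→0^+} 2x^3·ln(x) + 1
The product is a 0·∞ indeterminate form at x → 0⁺.
Rewrite the product as 2·ln(x) / x^(-3) and apply L'Hôpital, or use the standard hierarchy x^(-3) ≫ |ln x| as x → 0⁺.
The indeterminate product → 0, so the limit = 1.

Final answer: 1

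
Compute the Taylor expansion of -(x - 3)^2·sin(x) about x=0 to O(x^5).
-x^4 + x^3/2 + 6·x^2 - 9·x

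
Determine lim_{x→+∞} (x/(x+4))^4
As x → +∞: x/(x+4) = 1/(1 + 4/x) → 1, and the 4th power of a limit-1 base also → 1.
Limit = 1.

Final answer: 1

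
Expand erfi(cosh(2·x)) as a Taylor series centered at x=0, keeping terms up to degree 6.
968·e·x^6/(45·√(π)) + 28·e·x^4/(3·√(π)) + 4·e·x^2/√(π) + erfi(1)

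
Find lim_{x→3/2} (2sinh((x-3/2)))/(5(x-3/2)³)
Both numerator and denominator → 0 as x → 3/2; this is a 0/0 indeterminate form.
Expand each to leading order near x = 3/2: numerator ~ 2·(x - 3/2), denominator ~ 5·(x - 3/2)^3.
The limit of the ratio is ∞.

Final answer: ∞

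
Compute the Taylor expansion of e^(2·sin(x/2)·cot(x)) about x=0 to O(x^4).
-3·e·x^2/8 + e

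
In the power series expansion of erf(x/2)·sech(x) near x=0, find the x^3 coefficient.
Expand to order 3: erf(x/2)·sech(x) = -7·x^3/(12·√(π)) + x/√(π) + O(x^4).
The coefficient of x^3 is -7/(12·√(π)).

Final answer: -7/(12·√(π))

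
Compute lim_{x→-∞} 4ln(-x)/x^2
This is an ∞/∞ indeterminate form as x → -∞.
Compare growth rates of the dominant terms (exponentials ≫ polynomials ≫ logarithms), or apply L'Hôpital's rule; the quotient → 0.
Limit = 0.

Final answer: 0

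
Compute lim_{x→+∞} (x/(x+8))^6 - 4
As x → +∞: x/(x+8) = 1/(1 + 8/x) → 1, and the 6th power of a limit-1 base also → 1; with the additive constant, 1 - 4 = -3.
Limit = -3.

Final answer: -3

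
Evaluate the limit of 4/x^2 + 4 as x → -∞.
Evaluate the dominant behaviour as x → -∞; each term tends to a finite value or vanishes.
Limit = 4.

Final answer: 4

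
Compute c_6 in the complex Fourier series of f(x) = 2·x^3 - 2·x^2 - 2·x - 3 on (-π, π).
Compute the real Fourier coefficients first: a_6 = -2/9, b_6 = 7/9 - 2·π^2/3.
Then c_6 = (a_6 − i·b_6)/2 = -1/9 - 7·i/18 + i·π^2/3.

Final answer: -1/9 - 7·i/18 + i·π^2/3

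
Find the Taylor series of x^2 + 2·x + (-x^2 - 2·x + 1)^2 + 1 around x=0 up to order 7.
x^4 + 4·x^3 + 3·x^2 - 2·x + 2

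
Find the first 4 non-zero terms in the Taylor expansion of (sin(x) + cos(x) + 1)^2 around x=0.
-5·x^3/3 - x^2 + 4·x + 4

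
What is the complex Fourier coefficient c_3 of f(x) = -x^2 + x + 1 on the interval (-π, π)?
Compute the real Fourier coefficients first: a_3 = 4/9, b_3 = 2/3.
Then c_3 = (a_3 − i·b_3)/2 = 2/9 - i/3.

Final answer: 2/9 - i/3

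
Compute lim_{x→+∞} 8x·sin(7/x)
As x → +∞: let u = 7/x → 0⁺; then 8·x·sin(7/x) = 8·7·sin(u)/u → 8·7·1 = 56.
Limit = 56.

Final answer: 56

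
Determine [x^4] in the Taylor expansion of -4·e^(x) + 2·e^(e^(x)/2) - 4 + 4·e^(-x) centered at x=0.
Expand to order 4: -4·e^(x) + 2·e^(e^(x)/2) - 4 + 4·e^(-x) = 49·x^4·e^(1/2)/192 + x^3·(-4/3 + 11·e^(1/2)/24) + 3·x^2·e^(1/2)/4 + x·(-8 + e^(1/2)) - 4 + 2·e^(1/2) + O(x^5).
The coefficient of x^4 is 49·e^(1/2)/192.

Final answer: 49·e^(1/2)/192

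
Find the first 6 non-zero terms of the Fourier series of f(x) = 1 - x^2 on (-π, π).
4·cos(x) - cos(2·x) + 4·cos(3·x)/9 - cos(4·x)/4 + 4·cos(5·x)/25 - π^2/3 + 1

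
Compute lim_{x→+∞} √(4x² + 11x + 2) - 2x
As x → +∞: multiply by the conjugate to get (11x+2)/(√(4x²+11x+2)+2x); the denominator ~ 4x, so the limit is 11/4.
Limit = 11/4.

Final answer: 11/4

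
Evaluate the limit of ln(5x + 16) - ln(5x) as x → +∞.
This is an ∞ − ∞ indeterminate form.
Combine the logarithms: ln(5x+16) − ln(5x) = ln((5x+16)/(5x)) = ln(1 + 16/(5x)) → ln(1) = 0.
Limit = 0.

Final answer: 0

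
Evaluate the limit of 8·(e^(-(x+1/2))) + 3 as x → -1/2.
Direct substitution at x = -1/2 gives 11.

Final answer: 11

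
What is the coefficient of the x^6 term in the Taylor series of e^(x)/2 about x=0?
Expand to order 6: e^(x)/2 = x^6/1440 + x^5/240 + x^4/48 + x^3/12 + x^2/4 + x/2 + 1/2 + O(x^7).
The coefficient of x^6 is 1/1440.

Final answer: 1/1440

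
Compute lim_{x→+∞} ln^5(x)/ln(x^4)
This is an ∞/∞ indeterminate form as x → +∞.
Write ln(x^4) = 4·ln(x), reducing the quotient to ln^4(x)/4 → ∞.
Limit = ∞.

Final answer: ∞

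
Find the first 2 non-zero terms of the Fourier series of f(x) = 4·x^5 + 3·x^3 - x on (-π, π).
(-154·π^2 + 8·π^4 + 922)·sin(x) + (-4·π^4 - 49/2 + 17·π^2)·sin(2·x)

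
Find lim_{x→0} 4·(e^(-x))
Direct substitution at x = 0 gives 4.

Final answer: 4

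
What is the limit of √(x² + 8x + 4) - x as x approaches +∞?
This is an ∞ − ∞ indeterminate form.
Multiply and divide by the conjugate √(x²+8x + 4) + x; the x² terms cancel, leaving (8x + 4)/(√(x²+8x + 4)+x) → 8/2 = 4.
Limit = 4.

Final answer: 4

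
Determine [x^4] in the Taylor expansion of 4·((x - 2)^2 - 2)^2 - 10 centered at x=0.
Expand to order 4: 4·((x - 2)^2 - 2)^2 - 10 = 4·x^4 - 32·x^3 + 80·x^2 - 64·x + 6 + O(x^5).
The coefficient of x^4 is 4.

Final answer: 4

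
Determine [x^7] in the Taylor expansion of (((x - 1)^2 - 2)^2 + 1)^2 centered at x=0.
Expand to order 7: (((x - 1)^2 - 2)^2 + 1)^2 = -8·x^7 + 20·x^6 - 8·x^5 - 24·x^4 + 24·x^2 + 16·x + 4 + O(x^8).
The coefficient of x^7 is -8.

Final answer: -8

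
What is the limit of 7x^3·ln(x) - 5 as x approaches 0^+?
The product is a 0·∞ indeterminate form at x → 0⁺.
Rewrite the product as 7·ln(x) / x^(-3) and apply L'Hôpital, or use the standard hierarchy x^(-3) ≫ |ln x| as x → 0⁺.
The indeterminate product → 0, so the limit = -5.

Final answer: -5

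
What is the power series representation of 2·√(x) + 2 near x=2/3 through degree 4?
2·√(6)/3 + 2 + √(6)·(x - 2/3)/2 - 3·√(6)·(x - 2/3)^2/16 + 9·√(6)·(x - 2/3)^3/64 - 135·√(6)·(x - 2/3)^4/1024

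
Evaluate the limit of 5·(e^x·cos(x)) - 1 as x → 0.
Direct substitution at x = 0 gives 4.

Final answer: 4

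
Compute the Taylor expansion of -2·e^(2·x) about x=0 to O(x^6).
-8·x^5/15 - 4·x^4/3 - 8·x^3/3 - 4·x^2 - 4·x - 2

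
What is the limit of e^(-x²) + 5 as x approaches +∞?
Evaluate the dominant behaviour as x → +∞; each term tends to a finite value or vanishes.
Limit = 5.

Final answer: 5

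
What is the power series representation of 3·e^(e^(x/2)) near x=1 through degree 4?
3·e^(e^(1/2)) + 3·e^(1/2)·e^(e^(1/2))·(x - 1)/2 + (3·e^(1/2)·e^(e^(1/2))/8 + 3·e·e^(e^(1/2))/8)·(x - 1)^2 + (e^(1/2)·e^(e^(1/2))/16 + e^(3/2)·e^(e^(1/2))/16 + 3·e·e^(e^(1/2))/16)·(x - 1)^3 + (e^(1/2)·e^(e^(1/2))/128 + e^(2)·e^(e^(1/2))/128 + 7·e·e^(e^(1/2))/128 + 3·e^(3/2)·e^(e^(1/2))/64)·(x - 1)^4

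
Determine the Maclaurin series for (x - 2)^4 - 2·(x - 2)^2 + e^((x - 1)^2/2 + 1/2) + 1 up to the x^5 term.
-13·e·x^5/60 + x^4·(1 + 5·e/12) + x^3·(-8 - 2·e/3) + x^2·(e + 22) + x·(-24 - e) + e + 9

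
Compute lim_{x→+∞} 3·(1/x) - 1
Evaluate the dominant behaviour as x → +∞; each term tends to a finite value or vanishes.
Limit = -1.

Final answer: -1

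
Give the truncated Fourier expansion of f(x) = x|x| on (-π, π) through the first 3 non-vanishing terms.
(-8 + 2·π^2)·sin(x)/π - π·sin(2·x) + (-8 + 18·π^2)·sin(3·x)/(27·π)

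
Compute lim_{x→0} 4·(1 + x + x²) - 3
Direct substitution at x = 0 gives 1.

Final answer: 1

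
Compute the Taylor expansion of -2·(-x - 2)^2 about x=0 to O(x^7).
-2·x^2 - 8·x - 8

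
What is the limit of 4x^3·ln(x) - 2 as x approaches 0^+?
The product is a 0·∞ indeterminate form at x → 0⁺.
Rewrite the product as 4·ln(x) / x^(-3) and apply L'Hôpital, or use the standard hierarchy x^(-3) ≫ |ln x| as x → 0⁺.
The indeterminate product → 0, so the limit = -2.

Final answer: -2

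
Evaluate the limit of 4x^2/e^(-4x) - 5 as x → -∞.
The quotient is an ∞/∞ indeterminate form as x → -∞.
Compare growth rates of the dominant terms (exponentials ≫ polynomials ≫ logarithms), or apply L'Hôpital's rule; the quotient → 0.
Adding the constant: 0 - 5 = -5. Limit = -5.

Final answer: -5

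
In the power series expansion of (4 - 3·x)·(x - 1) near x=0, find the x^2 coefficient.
Expand to order 2: (4 - 3·x)·(x - 1) = -3·x^2 + 7·x - 4 + O(x^3).
The coefficient of x^2 is -3.

Final answer: -3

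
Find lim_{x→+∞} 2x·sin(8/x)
As x → +∞: let u = 8/x → 0⁺; then 2·x·sin(8/x) = 2·8·sin(u)/u → 2·8·1 = 16.
Limit = 16.

Final answer: 16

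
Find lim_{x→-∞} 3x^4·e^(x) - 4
The product is a 0·∞ indeterminate form at x → -∞.
Rewrite the product as 3x^4 / e^(-x) (an ∞/∞ form) and apply L'Hôpital, or use the standard hierarchy e^(|x|) ≫ |x^4| as x → -∞.
The indeterminate product → 0, so the limit = -4.

Final answer: -4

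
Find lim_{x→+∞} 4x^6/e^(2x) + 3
The quotient is an ∞/∞ indeterminate form as x → +∞.
The exponential denominator e^(2x) dominates the polynomial numerator (e^x ≫ x^6 as x → ∞), so the quotient → 0.
Adding the constant: 0 + 3 = 3. Limit = 3.

Final answer: 3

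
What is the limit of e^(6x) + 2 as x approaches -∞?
Evaluate the dominant behaviour as x → -∞; each term tends to a finite value or vanishes.
Limit = 2.

Final answer: 2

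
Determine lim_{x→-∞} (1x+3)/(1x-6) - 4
Evaluate the dominant behaviour as x → -∞; each term tends to a finite value or vanishes.
Limit = -3.

Final answer: -3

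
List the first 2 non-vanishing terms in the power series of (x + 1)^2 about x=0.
2·x + 1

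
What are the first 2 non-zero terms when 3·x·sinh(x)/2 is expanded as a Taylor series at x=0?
x^4/4 + 3·x^2/2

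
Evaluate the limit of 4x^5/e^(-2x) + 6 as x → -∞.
The quotient is an ∞/∞ indeterminate form as x → -∞.
Compare growth rates of the dominant terms (exponentials ≫ polynomials ≫ logarithms), or apply L'Hôpital's rule; the quotient → 0.
Adding the constant: 0 + 6 = 6. Limit = 6.

Final answer: 6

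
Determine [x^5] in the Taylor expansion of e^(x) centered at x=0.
Expand to order 5: e^(x) = x^5/120 + x^4/24 + x^3/6 + x^2/2 + x + 1 + O(x^6).
The coefficient of x^5 is 1/120.

Final answer: 1/120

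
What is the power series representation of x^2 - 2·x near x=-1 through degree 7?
3 - 4·(x + 1) + (x + 1)^2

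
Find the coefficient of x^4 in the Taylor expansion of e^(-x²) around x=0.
Expand to order 4: e^(-x²) = x^4/2 - x^2 + 1 + O(x^5).
The coefficient of x^4 is 1/2.

Final answer: 1/2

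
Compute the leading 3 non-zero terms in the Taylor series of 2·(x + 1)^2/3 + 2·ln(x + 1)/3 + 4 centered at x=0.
x^2/3 + 2·x + 14/3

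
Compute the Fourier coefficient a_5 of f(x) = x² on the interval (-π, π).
a_5 = (1/π) ∫_{-π}^{π} f(x)·cos(5x) dx.
Evaluate the integral (use parity and integration by parts as needed): a_5 = -4/25.

Final answer: -4/25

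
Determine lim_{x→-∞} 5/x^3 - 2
Evaluate the dominant behaviour as x → -∞; each term tends to a finite value or vanishes.
Limit = -2.

Final answer: -2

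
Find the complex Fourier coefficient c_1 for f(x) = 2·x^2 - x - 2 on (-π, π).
Compute the real Fourier coefficients first: a_1 = -8, b_1 = -2.
Then c_1 = (a_1 − i·b_1)/2 = -4 + i.

Final answer: -4 + i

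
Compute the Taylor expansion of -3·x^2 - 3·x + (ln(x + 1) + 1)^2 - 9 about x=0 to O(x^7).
77·x^6/180 - 13·x^5/30 + 5·x^4/12 - x^3/3 - 3·x^2 - x - 8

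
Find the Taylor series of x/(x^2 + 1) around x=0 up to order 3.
-x^3 + x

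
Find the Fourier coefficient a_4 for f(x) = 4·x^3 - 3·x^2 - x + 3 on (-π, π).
a_4 = (1/π) ∫_{-π}^{π} f(x)·cos(4x) dx.
Evaluate the integral (use parity and integration by parts as needed): a_4 = -3/4.

Final answer: -3/4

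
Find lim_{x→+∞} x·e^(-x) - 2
Evaluate the dominant behaviour as x → +∞; each term tends to a finite value or vanishes.
Limit = -2.

Final answer: -2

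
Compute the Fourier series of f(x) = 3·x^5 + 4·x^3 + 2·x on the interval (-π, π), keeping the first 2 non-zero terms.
(-112·π^2 + 6·π^4 + 676)·sin(x) + (-3·π^4 - 37/2 + 11·π^2)·sin(2·x)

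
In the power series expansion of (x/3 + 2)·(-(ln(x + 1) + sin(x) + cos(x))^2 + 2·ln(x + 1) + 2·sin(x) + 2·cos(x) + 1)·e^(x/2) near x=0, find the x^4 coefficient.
103/288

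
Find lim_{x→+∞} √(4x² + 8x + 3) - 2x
As x → +∞: multiply by the conjugate to get (8x+3)/(√(4x²+8x+3)+2x); the denominator ~ 4x, so the limit is 8/4 = 2.
Limit = 2.

Final answer: 2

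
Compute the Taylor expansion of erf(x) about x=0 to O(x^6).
x^5/(5·√(π)) - 2·x^3/(3·√(π)) + 2·x/√(π)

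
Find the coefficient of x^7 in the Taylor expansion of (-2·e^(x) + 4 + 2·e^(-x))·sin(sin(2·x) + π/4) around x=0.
Expand to order 7: (-2·e^(x) + 4 + 2·e^(-x))·sin(sin(2·x) + π/4) = -505·√(2)·x^7/504 - 1091·√(2)·x^6/90 + 23·√(2)·x^5/60 + 34·√(2)·x^4/3 - 5·√(2)·x^3/3 - 8·√(2)·x^2 + 2·√(2)·x + 2·√(2) + O(x^8).
The coefficient of x^7 is -505·√(2)/504.

Final answer: -505·√(2)/504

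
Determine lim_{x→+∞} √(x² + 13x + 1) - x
This is an ∞ − ∞ indeterminate form.
Multiply and divide by the conjugate √(x²+13x + 1) + x; the x² terms cancel, leaving (13x + 1)/(√(x²+13x + 1)+x) → 13/2.
Limit = 13/2.

Final answer: 13/2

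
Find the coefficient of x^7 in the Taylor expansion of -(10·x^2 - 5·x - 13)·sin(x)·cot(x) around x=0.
Expand to order 7: -(10·x^2 - 5·x - 13)·sin(x)·cot(x) = -x^7/144 - 313·x^6/720 + 5·x^5/24 + 133·x^4/24 - 5·x^3/2 - 33·x^2/2 + 5·x + 13 + O(x^8).
The coefficient of x^7 is -1/144.

Final answer: -1/144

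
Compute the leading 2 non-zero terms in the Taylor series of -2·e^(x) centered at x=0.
-2·x - 2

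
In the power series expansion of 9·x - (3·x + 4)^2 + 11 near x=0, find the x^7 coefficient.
Expand to order 7: 9·x - (3·x + 4)^2 + 11 = -9·x^2 - 15·x - 5 + O(x^8).
The coefficient of x^7 is 0.

Final answer: 0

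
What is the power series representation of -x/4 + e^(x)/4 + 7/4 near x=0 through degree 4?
x^4/96 + x^3/24 + x^2/8 + 2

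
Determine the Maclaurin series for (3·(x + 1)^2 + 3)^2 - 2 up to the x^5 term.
9·x^4 + 36·x^3 + 72·x^2 + 72·x + 34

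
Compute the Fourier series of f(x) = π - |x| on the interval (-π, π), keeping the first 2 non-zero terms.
4·cos(x)/π + π/2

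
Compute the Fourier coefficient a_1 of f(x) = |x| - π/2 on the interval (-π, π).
a_1 = (1/π) ∫_{-π}^{π} f(x)·cos(1x) dx.
Evaluate the integral (use parity and integration by parts as needed): a_1 = -4/π.

Final answer: -4/π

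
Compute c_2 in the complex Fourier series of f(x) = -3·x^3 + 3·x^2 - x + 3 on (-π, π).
Compute the real Fourier coefficients first: a_2 = 3, b_2 = -7/2 + 3·π^2.
Then c_2 = (a_2 − i·b_2)/2 = 3/2 - 3·i·π^2/2 + 7·i/4.

Final answer: 3/2 - 3·i·π^2/2 + 7·i/4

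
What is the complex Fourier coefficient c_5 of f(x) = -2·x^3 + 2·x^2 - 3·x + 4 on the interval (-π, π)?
Compute the real Fourier coefficients first: a_5 = -8/25, b_5 = -4·π^2/5 - 126/125.
Then c_5 = (a_5 − i·b_5)/2 = -4/25 + 63·i/125 + 2·i·π^2/5.

Final answer: -4/25 + 63·i/125 + 2·i·π^2/5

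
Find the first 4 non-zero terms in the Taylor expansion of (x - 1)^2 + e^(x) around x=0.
x^3/6 + 3·x^2/2 - x + 2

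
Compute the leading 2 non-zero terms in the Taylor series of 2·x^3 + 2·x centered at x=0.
2·x^3 + 2·x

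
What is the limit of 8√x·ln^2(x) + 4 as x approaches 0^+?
The product is a 0·∞ indeterminate form at x → 0⁺.
Rewrite the product as 8·ln^2(x) / x^(-1/2) and apply L'Hôpital, or use the standard hierarchy x^(-1/2) ≫ |ln x|^2 as x → 0⁺.
The indeterminate product → 0, so the limit = 4.

Final answer: 4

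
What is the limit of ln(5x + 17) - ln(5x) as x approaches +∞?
This is an ∞ − ∞ indeterminate form.
Combine the logarithms: ln(5x+17) − ln(5x) = ln((5x+17)/(5x)) = ln(1 + 17/(5x)) → ln(1) = 0.
Limit = 0.

Final answer: 0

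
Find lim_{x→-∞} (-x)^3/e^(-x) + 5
The quotient is an ∞/∞ indeterminate form as x → -∞.
Compare growth rates of the dominant terms (exponentials ≫ polynomials ≫ logarithms), or apply L'Hôpital's rule; the quotient → 0.
Adding the constant: 0 + 5 = 5. Limit = 5.

Final answer: 5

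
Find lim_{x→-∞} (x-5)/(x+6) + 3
Evaluate the dominant behaviour as x → -∞; each term tends to a finite value or vanishes.
Limit = 4.

Final answer: 4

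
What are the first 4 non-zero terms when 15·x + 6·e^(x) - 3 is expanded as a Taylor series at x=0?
x^3 + 3·x^2 + 21·x + 3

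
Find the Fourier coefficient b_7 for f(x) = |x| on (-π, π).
b_7 = (1/π) ∫_{-π}^{π} f(x)·sin(7x) dx.
Evaluate the integral (use parity and integration by parts as needed): b_7 = 0.

Final answer: 0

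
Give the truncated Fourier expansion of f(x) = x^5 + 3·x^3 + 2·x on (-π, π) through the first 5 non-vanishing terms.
(-34·π^2 + 2·π^4 + 208)·sin(x) + (-π^4 - 5 + 2·π^2)·sin(2·x) + (80/81 + 14·π^2/27 + 2·π^4/3)·sin(3·x) + (-π^4/2 - 7·π^2/8 - 43/64)·sin(4·x) + (368/625 + 22·π^2/25 + 2·π^4/5)·sin(5·x)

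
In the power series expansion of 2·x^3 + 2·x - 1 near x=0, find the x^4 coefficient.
Expand to order 4: 2·x^3 + 2·x - 1 = 2·x^3 + 2·x - 1 + O(x^5).
The coefficient of x^4 is 0.

Final answer: 0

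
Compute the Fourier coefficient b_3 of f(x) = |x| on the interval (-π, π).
b_3 = (1/π) ∫_{-π}^{π} f(x)·sin(3x) dx.
Evaluate the integral (use parity and integration by parts as needed): b_3 = 0.

Final answer: 0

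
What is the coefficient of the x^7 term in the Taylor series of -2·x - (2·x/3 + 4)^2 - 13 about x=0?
Expand to order 7: -2·x - (2·x/3 + 4)^2 - 13 = -4·x^2/9 - 22·x/3 - 29 + O(x^8).
The coefficient of x^7 is 0.

Final answer: 0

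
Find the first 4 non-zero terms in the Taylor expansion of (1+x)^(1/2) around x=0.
x^3/16 - x^2/8 + x/2 + 1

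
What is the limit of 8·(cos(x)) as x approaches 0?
Direct substitution at x = 0 gives 8.

Final answer: 8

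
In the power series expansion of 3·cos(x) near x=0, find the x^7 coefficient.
Expand to order 7: 3·cos(x) = -x^6/240 + x^4/8 - 3·x^2/2 + 3 + O(x^8).
The coefficient of x^7 is 0.

Final answer: 0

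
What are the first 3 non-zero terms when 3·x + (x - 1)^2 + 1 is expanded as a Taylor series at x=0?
x^2 + x + 2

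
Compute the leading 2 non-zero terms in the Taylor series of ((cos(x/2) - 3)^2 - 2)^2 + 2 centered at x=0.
2·x^2 + 6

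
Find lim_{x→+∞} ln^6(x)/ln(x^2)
This is an ∞/∞ indeterminate form as x → +∞.
Write ln(x^2) = 2·ln(x), reducing the quotient to ln^5(x)/2 → ∞.
Limit = ∞.

Final answer: ∞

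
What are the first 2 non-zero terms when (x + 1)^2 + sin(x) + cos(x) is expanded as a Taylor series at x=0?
3·x + 2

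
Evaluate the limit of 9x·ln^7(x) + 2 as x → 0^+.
The product is a 0·∞ indeterminate form at x → 0⁺.
Rewrite the product as 9·ln^7(x) / x^(-1) and apply L'Hôpital, or use the standard hierarchy x^(-1) ≫ |ln x|^7 as x → 0⁺.
The indeterminate product → 0, so the limit = 2.

Final answer: 2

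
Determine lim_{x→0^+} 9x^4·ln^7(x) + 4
The product is a 0·∞ indeterminate form at x → 0⁺.
Rewrite the product as 9·ln^7(x) / x^(-4) and apply L'Hôpital, or use the standard hierarchy x^(-4) ≫ |ln x|^7 as x → 0⁺.
The indeterminate product → 0, so the limit = 4.

Final answer: 4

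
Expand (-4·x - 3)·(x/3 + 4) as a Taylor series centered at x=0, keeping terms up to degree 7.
-4·x^2/3 - 17·x - 12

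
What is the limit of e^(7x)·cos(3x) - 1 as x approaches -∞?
Evaluate the dominant behaviour as x → -∞; each term tends to a finite value or vanishes.
Limit = -1.

Final answer: -1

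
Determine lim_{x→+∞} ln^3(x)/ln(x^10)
This is an ∞/∞ indeterminate form as x → +∞.
Write ln(x^10) = 10·ln(x), reducing the quotient to ln^2(x)/10 → ∞.
Limit = ∞.

Final answer: ∞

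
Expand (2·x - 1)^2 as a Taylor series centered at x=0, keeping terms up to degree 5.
4·x^2 - 4·x + 1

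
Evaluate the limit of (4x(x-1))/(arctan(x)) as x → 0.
Both numerator and denominator → 0 as x → 0; this is a 0/0 indeterminate form.
Expand each to leading order near x = 0: numerator ~ -4·x, denominator ~ x.
The limit of the ratio is -4.

Final answer: -4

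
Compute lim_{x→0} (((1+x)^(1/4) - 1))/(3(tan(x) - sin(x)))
Both numerator and denominator → 0 as x → 0; this is a 0/0 indeterminate form.
Expand each to leading order near x = 0: numerator ~ x/4, denominator ~ 3·x^3/2.
The limit of the ratio is ∞.

Final answer: ∞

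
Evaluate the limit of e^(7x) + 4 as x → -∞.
Evaluate the dominant behaviour as x → -∞; each term tends to a finite value or vanishes.
Limit = 4.

Final answer: 4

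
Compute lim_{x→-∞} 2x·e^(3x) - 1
The product is a 0·∞ indeterminate form at x → -∞.
Rewrite the product as 2x / e^(-3x) (an ∞/∞ form) and apply L'Hôpital, or use the standard hierarchy e^(3|x|) ≫ |x| as x → -∞.
The indeterminate product → 0, so the limit = -1.

Final answer: -1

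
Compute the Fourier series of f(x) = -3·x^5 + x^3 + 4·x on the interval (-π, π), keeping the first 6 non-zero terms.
(-724 - 6·π^4 + 122·π^2)·sin(x) + (-16·π^2 + 20 + 3·π^4)·sin(2·x) + (-2·π^4 - 20/27 + 46·π^2/9)·sin(3·x) + (-19·π^2/8 - 71/64 + 3·π^4/2)·sin(4·x) + (-6·π^4/5 + 796/625 + 34·π^2/25)·sin(5·x) + (-8·π^2/9 - 32/27 + π^4)·sin(6·x)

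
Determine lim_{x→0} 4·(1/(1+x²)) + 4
Direct substitution at x = 0 gives 8.

Final answer: 8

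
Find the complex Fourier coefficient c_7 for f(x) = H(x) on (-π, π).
Compute the real Fourier coefficients first: a_7 = 0, b_7 = 2/(7·π).
Then c_7 = (a_7 − i·b_7)/2 = -i/(7·π).

Final answer: -i/(7·π)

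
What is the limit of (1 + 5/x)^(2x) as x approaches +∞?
As x → +∞: write (1 + 5/x)^(2x) = ((1 + 5/x)^x)^2 → (e^5)^2 = e^10.
Limit = e^(10).

Final answer: e^(10)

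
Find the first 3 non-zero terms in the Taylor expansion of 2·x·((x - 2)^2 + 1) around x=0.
2·x^3 - 8·x^2 + 10·x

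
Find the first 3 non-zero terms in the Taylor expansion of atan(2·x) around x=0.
32·x^5/5 - 8·x^3/3 + 2·x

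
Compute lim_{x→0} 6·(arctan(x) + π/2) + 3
Direct substitution at x = 0 gives 3 + 3·π.

Final answer: 3 + 3·π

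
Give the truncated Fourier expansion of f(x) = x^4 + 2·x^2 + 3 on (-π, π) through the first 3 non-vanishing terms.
(40 - 8·π^2)·cos(x) + (-1 + 2·π^2)·cos(2·x) + 3 + 2·π^2/3 + π^4/5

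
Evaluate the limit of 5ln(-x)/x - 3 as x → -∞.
The quotient is an ∞/∞ indeterminate form as x → -∞.
Compare growth rates of the dominant terms (exponentials ≫ polynomials ≫ logarithms), or apply L'Hôpital's rule; the quotient → 0.
Adding the constant: 0 - 3 = -3. Limit = -3.

Final answer: -3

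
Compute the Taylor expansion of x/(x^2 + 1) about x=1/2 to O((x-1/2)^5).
2/5 + 12·(x - 1/2)/25 - 88·(x - 1/2)^2/125 + 112·(x - 1/2)^3/625 + 1312·(x - 1/2)^4/3125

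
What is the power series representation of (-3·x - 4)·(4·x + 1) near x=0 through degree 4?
-12·x^2 - 19·x - 4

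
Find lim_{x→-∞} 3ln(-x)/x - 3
The quotient is an ∞/∞ indeterminate form as x → -∞.
Compare growth rates of the dominant terms (exponentials ≫ polynomials ≫ logarithms), or apply L'Hôpital's rule; the quotient → 0.
Adding the constant: 0 - 3 = -3. Limit = -3.

Final answer: -3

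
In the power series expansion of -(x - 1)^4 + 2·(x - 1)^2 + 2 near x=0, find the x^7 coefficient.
Expand to order 7: -(x - 1)^4 + 2·(x - 1)^2 + 2 = -x^4 + 4·x^3 - 4·x^2 + 3 + O(x^8).
The coefficient of x^7 is 0.

Final answer: 0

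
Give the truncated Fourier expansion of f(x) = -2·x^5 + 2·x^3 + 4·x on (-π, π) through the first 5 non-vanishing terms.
(-496 - 4·π^4 + 84·π^2)·sin(x) + (-12·π^2 + 14 + 2·π^4)·sin(2·x) + (-4·π^4/3 - 16/81 + 116·π^2/27)·sin(3·x) + (-9·π^2/4 - 37/32 + π^4)·sin(4·x) + (-4·π^4/5 + 784/625 + 36·π^2/25)·sin(5·x)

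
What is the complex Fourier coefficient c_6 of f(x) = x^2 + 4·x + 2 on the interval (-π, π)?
Compute the real Fourier coefficients first: a_6 = 1/9, b_6 = -4/3.
Then c_6 = (a_6 − i·b_6)/2 = 1/18 + 2·i/3.

Final answer: 1/18 + 2·i/3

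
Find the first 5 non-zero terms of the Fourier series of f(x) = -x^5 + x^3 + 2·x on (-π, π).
(-248 - 2·π^4 + 42·π^2)·sin(x) + (-6·π^2 + 7 + π^4)·sin(2·x) + (-2·π^4/3 - 8/81 + 58·π^2/27)·sin(3·x) + (-9·π^2/8 - 37/64 + π^4/2)·sin(4·x) + (-2·π^4/5 + 392/625 + 18·π^2/25)·sin(5·x)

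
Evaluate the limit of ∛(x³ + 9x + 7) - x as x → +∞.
This is an ∞ − ∞ indeterminate form.
Multiply by (A² + AB + B²)/(A² + AB + B²) where A = ∛(x³+9x + 7), B = x to use A³ − B³ = (A−B)(A²+AB+B²); the x³ terms cancel, leaving (9x + 7)/(A²+AB+B²) with denominator ~ 3x², so the limit is 0.
Limit = 0.

Final answer: 0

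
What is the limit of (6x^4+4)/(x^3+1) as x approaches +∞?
This is an ∞/∞ indeterminate form as x → +∞.
Divide numerator and denominator by x^4 and let the lower-order terms vanish; the numerator's degree 4 exceeds the denominator's degree 3, so the quotient diverges.
Limit = ∞.

Final answer: ∞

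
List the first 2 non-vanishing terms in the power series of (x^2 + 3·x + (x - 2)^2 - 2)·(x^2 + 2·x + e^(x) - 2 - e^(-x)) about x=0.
10·x - 4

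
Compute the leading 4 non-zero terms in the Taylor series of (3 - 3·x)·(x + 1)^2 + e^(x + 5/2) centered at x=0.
x^3·(-3 + e^(5/2)/6) + x^2·(-3 + e^(5/2)/2) + x·(3 + e^(5/2)) + 3 + e^(5/2)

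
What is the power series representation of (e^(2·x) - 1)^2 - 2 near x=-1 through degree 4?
(-e^(4) - 2·e^(2) + 1)·e^(-4) + (4 - 4·e^(2))·e^(-4)·(x + 1) + (8 - 4·e^(2))·e^(-4)·(x + 1)^2 + (32 - 8·e^(2))·e^(-4)·(x + 1)^3/3 + (32 - 4·e^(2))·e^(-4)·(x + 1)^4/3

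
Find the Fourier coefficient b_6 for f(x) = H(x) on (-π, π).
b_6 = (1/π) ∫_{-π}^{π} f(x)·sin(6x) dx.
Evaluate the integral (use parity and integration by parts as needed): b_6 = 0.

Final answer: 0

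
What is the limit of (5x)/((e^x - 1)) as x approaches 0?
Both numerator and denominator → 0 as x → 0; this is a 0/0 indeterminate form.
Expand each to leading order near x = 0: numerator ~ 5·x, denominator ~ x.
The limit of the ratio is 5.

Final answer: 5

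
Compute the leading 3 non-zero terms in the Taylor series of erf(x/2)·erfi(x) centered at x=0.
113·x^6/(720·π) + x^4/(2·π) + 2·x^2/π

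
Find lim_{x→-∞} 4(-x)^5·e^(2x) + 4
The product is a 0·∞ indeterminate form at x → -∞.
Rewrite the product as 4(-x)^5 / e^(-2x) (an ∞/∞ form) and apply L'Hôpital, or use the standard hierarchy e^(2|x|) ≫ |(-x)^5| as x → -∞.
The indeterminate product → 0, so the limit = 4.

Final answer: 4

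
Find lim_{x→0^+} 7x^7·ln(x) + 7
The product is a 0·∞ indeterminate form at x → 0⁺.
Rewrite the product as 7·ln(x) / x^(-7) and apply L'Hôpital, or use the standard hierarchy x^(-7) ≫ |ln x| as x → 0⁺.
The indeterminate product → 0, so the limit = 7.

Final answer: 7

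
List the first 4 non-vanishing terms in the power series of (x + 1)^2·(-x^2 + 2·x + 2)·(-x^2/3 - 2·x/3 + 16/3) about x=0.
-16·x^3/3 + 22·x^2 + 92·x/3 + 32/3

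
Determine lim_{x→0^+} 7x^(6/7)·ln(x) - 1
The product is a 0·∞ indeterminate form at x → 0⁺.
Rewrite the product as 7·ln(x) / x^(-6/7) and apply L'Hôpital, or use the standard hierarchy x^(-6/7) ≫ |ln x| as x → 0⁺.
The indeterminate product → 0, so the limit = -1.

Final answer: -1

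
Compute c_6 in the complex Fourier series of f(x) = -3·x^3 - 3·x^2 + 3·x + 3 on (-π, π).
Compute the real Fourier coefficients first: a_6 = -1/3, b_6 = -7/6 + π^2.
Then c_6 = (a_6 − i·b_6)/2 = -1/6 - i·π^2/2 + 7·i/12.

Final answer: -1/6 - i·π^2/2 + 7·i/12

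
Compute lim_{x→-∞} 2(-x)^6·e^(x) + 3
The product is a 0·∞ indeterminate form at x → -∞.
Rewrite the product as 2(-x)^6 / e^(-x) (an ∞/∞ form) and apply L'Hôpital, or use the standard hierarchy e^(|x|) ≫ |(-x)^6| as x → -∞.
The indeterminate product → 0, so the limit = 3.

Final answer: 3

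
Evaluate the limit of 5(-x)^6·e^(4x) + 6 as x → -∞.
The product is a 0·∞ indeterminate form at x → -∞.
Rewrite the product as 5(-x)^6 / e^(-4x) (an ∞/∞ form) and apply L'Hôpital, or use the standard hierarchy e^(4|x|) ≫ |(-x)^6| as x → -∞.
The indeterminate product → 0, so the limit = 6.

Final answer: 6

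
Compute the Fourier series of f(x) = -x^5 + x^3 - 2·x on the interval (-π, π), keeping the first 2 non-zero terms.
(-256 - 2·π^4 + 42·π^2)·sin(x) + (-6·π^2 + 11 + π^4)·sin(2·x)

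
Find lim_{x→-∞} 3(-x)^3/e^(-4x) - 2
The quotient is an ∞/∞ indeterminate form as x → -∞.
Compare growth rates of the dominant terms (exponentials ≫ polynomials ≫ logarithms), or apply L'Hôpital's rule; the quotient → 0.
Adding the constant: 0 - 2 = -2. Limit = -2.

Final answer: -2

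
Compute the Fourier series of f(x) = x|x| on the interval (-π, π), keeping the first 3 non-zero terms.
(-8 + 2·π^2)·sin(x)/π - π·sin(2·x) + (-8 + 18·π^2)·sin(3·x)/(27·π)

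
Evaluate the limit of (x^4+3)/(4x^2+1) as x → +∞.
This is an ∞/∞ indeterminate form as x → +∞.
Divide numerator and denominator by x^4 and let the lower-order terms vanish; the numerator's degree 4 exceeds the denominator's degree 2, so the quotient diverges.
Limit = ∞.

Final answer: ∞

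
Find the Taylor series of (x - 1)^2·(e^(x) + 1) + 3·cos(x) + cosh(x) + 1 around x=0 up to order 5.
11·x^5/120 + 3·x^4/8 + x^3/6 - x^2/2 - 3·x + 7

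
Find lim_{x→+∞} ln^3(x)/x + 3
The quotient is an ∞/∞ indeterminate form as x → +∞.
The polynomial denominator x dominates the logarithmic numerator (any positive power of x ≫ ln^3(x) as x → ∞), so the quotient → 0.
Adding the constant: 0 + 3 = 3. Limit = 3.

Final answer: 3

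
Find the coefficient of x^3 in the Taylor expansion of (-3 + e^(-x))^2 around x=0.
Expand to order 3: (-3 + e^(-x))^2 = -x^3/3 - x^2 + 4·x + 4 + O(x^4).
The coefficient of x^3 is -1/3.

Final answer: -1/3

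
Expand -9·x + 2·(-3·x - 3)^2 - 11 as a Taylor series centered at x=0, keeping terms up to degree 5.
18·x^2 + 27·x + 7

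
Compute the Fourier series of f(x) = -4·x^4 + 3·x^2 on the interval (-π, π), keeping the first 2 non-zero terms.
(-204 + 32·π^2)·cos(x) - 4·π^4/5 + π^2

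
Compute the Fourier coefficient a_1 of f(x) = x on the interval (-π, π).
a_1 = (1/π) ∫_{-π}^{π} f(x)·cos(1x) dx.
Evaluate the integral (use parity and integration by parts as needed): a_1 = 0.

Final answer: 0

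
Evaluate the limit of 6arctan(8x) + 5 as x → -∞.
Evaluate the dominant behaviour as x → -∞; each term tends to a finite value or vanishes.
Limit = 5 - 3·π.

Final answer: 5 - 3·π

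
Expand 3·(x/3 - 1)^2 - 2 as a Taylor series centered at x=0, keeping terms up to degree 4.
x^2/3 - 2·x + 1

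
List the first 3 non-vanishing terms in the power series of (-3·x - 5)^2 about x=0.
9·x^2 + 30·x + 25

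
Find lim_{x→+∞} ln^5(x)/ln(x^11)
This is an ∞/∞ indeterminate form as x → +∞.
Write ln(x^11) = 11·ln(x), reducing the quotient to ln^4(x)/11 → ∞.
Limit = ∞.

Final answer: ∞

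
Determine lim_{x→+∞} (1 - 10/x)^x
As x → +∞: this is the defining limit (1 - 10/x)^x → e^(-10).
Limit = e^(-10).

Final answer: e^(-10)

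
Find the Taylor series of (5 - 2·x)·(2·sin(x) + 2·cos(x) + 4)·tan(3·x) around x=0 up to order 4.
-17·x^4 + 243·x^3 - 6·x^2 + 90·x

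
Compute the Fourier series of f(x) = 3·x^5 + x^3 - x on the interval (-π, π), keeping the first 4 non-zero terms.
(-118·π^2 + 6·π^4 + 706)·sin(x) + (-3·π^4 - 20 + 14·π^2)·sin(2·x) + (-34·π^2/9 + 50/27 + 2·π^4)·sin(3·x) + (-3·π^4/2 - 1/64 + 11·π^2/8)·sin(4·x)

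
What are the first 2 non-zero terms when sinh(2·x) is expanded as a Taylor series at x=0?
4·x^3/3 + 2·x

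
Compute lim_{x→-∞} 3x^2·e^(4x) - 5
The product is a 0·∞ indeterminate form at x → -∞.
Rewrite the product as 3x^2 / e^(-4x) (an ∞/∞ form) and apply L'Hôpital, or use the standard hierarchy e^(4|x|) ≫ |x^2| as x → -∞.
The indeterminate product → 0, so the limit = -5.

Final answer: -5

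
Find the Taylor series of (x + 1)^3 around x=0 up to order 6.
x^3 + 3·x^2 + 3·x + 1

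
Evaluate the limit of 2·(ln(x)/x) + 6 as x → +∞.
Evaluate the dominant behaviour as x → +∞; each term tends to a finite value or vanishes.
Limit = 6.

Final answer: 6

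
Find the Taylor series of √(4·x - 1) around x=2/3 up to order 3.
√(15)/3 + 2·√(15)·(x - 2/3)/5 - 6·√(15)·(x - 2/3)^2/25 + 36·√(15)·(x - 2/3)^3/125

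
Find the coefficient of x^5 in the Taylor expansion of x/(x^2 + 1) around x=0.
Expand to order 5: x/(x^2 + 1) = x^5 - x^3 + x + O(x^6).
The coefficient of x^5 is 1.

Final answer: 1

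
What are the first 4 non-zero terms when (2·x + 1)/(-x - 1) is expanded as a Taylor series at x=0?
-x^3 + x^2 - x - 1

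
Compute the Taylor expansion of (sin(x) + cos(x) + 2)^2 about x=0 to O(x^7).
-x^6/180 + 3·x^5/10 + x^4/6 - 2·x^3 - 2·x^2 + 6·x + 9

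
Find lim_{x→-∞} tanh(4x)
Evaluate the dominant behaviour as x → -∞; each term tends to a finite value or vanishes.
Limit = -1.

Final answer: -1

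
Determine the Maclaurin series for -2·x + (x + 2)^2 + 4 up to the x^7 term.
x^2 + 2·x + 8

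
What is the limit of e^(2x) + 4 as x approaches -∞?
Evaluate the dominant behaviour as x → -∞; each term tends to a finite value or vanishes.
Limit = 4.

Final answer: 4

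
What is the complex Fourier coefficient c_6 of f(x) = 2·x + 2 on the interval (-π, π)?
Compute the real Fourier coefficients first: a_6 = 0, b_6 = -2/3.
Then c_6 = (a_6 − i·b_6)/2 = i/3.

Final answer: i/3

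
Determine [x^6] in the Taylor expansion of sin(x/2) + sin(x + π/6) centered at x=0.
Expand to order 6: sin(x/2) + sin(x + π/6) = -x^6/1440 + x^5·(1/3840 + √(3)/240) + x^4/48 + x^3·(-√(3)/12 - 1/48) - x^2/4 + x·(1/2 + √(3)/2) + 1/2 + O(x^7).
The coefficient of x^6 is -1/1440.

Final answer: -1/1440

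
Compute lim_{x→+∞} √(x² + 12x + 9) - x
This is an ∞ − ∞ indeterminate form.
Multiply and divide by the conjugate √(x²+12x + 9) + x; the x² terms cancel, leaving (12x + 9)/(√(x²+12x + 9)+x) → 12/2 = 6.
Limit = 6.

Final answer: 6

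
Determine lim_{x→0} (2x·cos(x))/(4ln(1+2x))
Both numerator and denominator → 0 as x → 0; this is a 0/0 indeterminate form.
Expand each to leading order near x = 0: numerator ~ 2·x, denominator ~ 8·x.
The limit of the ratio is 1/4.

Final answer: 1/4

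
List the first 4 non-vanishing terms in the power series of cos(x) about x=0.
-x^6/720 + x^4/24 - x^2/2 + 1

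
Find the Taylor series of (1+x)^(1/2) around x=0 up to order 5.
7·x^5/256 - 5·x^4/128 + x^3/16 - x^2/8 + x/2 + 1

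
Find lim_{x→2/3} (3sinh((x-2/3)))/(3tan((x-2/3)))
Both numerator and denominator → 0 as x → 2/3; this is a 0/0 indeterminate form.
Expand each to leading order near x = 2/3: numerator ~ 3·(x - 2/3), denominator ~ 3·(x - 2/3).
The limit of the ratio is 1.

Final answer: 1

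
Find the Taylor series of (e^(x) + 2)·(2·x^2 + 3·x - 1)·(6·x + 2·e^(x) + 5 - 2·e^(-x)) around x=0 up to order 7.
6113·x^7/2520 + 5417·x^6/720 + 112·x^5/5 + 1103·x^4/24 + 299·x^3/3 + 245·x^2/2 + 10·x - 15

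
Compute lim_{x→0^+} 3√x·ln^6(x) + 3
The product is a 0·∞ indeterminate form at x → 0⁺.
Rewrite the product as 3·ln^6(x) / x^(-1/2) and apply L'Hôpital, or use the standard hierarchy x^(-1/2) ≫ |ln x|^6 as x → 0⁺.
The indeterminate product → 0, so the limit = 3.

Final answer: 3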